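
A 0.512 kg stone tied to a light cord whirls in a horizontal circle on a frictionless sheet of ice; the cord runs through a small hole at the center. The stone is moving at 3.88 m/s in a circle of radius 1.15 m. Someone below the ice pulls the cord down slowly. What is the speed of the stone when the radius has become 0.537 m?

The only horizontal force on the mass is along the cord (radial), so it exerts no torque about the hole and angular momentum m v r is conserved.
v₂ = v₁ r₁ / r₂ = (3.88)(1.15) / (0.537) = 8.309 m/s.

v₂ ≈ 8.31 m/s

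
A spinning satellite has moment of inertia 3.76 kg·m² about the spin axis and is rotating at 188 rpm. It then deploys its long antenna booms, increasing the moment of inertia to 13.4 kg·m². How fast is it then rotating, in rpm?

Angular momentum about the spin axis is conserved since the torque about it is zero.
ω₂ = I₁ω₁ / I₂ = (3.760)(188 rpm) / (13.40) = 52.75 rpm.

ω₂ ≈ 52.8 rpm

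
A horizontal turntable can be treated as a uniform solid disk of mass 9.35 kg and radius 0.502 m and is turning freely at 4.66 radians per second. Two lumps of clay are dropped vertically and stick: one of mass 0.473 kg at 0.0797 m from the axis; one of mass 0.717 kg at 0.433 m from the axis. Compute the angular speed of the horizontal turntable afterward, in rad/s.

The added mass arrives with no angular momentum about the axis, and any external torque about the axis is negligible, so the system's angular momentum is conserved.
I_p = ½(9.35)(0.502)² = 1.178 kg·m².
Added inertia Σmr² = (0.473)(0.0797)² + (0.717)(0.433)² = 0.1374 kg·m²; I_f = 1.178 + 0.1374 = 1.316 kg·m².
ω_f = I_p ω_i / I_f = (1.178)(4.66) / 1.316 = 4.173 rad/s.

ω_f ≈ 4.17 rad/s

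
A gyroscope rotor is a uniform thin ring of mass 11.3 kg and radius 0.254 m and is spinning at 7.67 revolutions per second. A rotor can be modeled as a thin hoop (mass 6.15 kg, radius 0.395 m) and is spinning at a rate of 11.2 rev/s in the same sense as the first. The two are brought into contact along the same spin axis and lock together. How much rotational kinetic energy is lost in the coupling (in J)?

No external torque acts about the common axis, so total angular momentum is conserved.
Moments of inertia: I_A = (11.3)(0.254)² = 0.7290 kg·m²; I_B = (6.15)(0.395)² = 0.9596 kg·m².
Taking A's sense as positive: L = (0.7290)(7.67) + (0.9596)(11.2) = 16.34 kg·m²·rev/s.
Combined I = 0.7290 + 0.9596 = 1.689 kg·m².
ω_f = L / I = 16.34 / 1.689 = 9.676 rev/s.
KE_i = ½ΣIω² = 3223 J; KE_f = ½(1.689)(60.80)² = 3121 J.

ΔKE lost ≈ 102 J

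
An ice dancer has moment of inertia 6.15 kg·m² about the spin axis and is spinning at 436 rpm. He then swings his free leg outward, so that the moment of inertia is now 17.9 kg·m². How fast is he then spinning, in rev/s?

ω₂ ≈ 2.50 rev/s

No external torque acts about the spin axis, so angular momentum is conserved.
ω₂ = I₁ω₁ / I₂ = (6.150)(436 rpm) / (17.90) = 149.8 rpm = 2.497 rev/s.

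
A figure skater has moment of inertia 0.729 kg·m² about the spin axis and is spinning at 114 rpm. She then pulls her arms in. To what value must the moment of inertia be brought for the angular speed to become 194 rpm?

I₂ ≈ 0.428 kg·m²

No external torque acts about the spin axis, so angular momentum is conserved.
I₂ = I₁ω₁ / ω₂ = (0.729)(114) / (194) = 0.4284 kg·m².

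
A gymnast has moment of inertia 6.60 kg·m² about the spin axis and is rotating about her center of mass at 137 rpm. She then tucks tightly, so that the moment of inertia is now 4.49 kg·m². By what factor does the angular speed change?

With no external torque about the axis, L is conserved: I₁ω₁ = I₂ω₂.
ω₂/ω₁ = I₁/I₂ = 6.600 / 4.490 = 1.470.

ω₂/ω₁ ≈ 1.47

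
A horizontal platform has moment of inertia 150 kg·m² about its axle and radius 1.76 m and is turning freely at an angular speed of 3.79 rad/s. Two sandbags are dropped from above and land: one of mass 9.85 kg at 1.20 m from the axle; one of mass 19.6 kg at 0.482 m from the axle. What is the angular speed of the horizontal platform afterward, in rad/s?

No external torque acts about the axle; L_before = L_after.
Added inertia Σmr² = (9.85)(1.20)² + (19.6)(0.482)² = 18.74 kg·m²; I_f = 150.0 + 18.74 = 168.7 kg·m².
ω_f = I_p ω_i / I_f = (150.0)(3.79) / 168.7 = 3.369 rad/s.

ω_f ≈ 3.37 rad/s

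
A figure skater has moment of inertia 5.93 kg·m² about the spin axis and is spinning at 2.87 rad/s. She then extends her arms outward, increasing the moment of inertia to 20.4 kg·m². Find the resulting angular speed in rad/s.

With no external torque about the axis, L is conserved: I₁ω₁ = I₂ω₂.
ω₂ = I₁ω₁ / I₂ = (5.930)(2.87 rad/s) / (20.40) = 0.8343 rad/s.

ω₂ ≈ 0.834 rad/s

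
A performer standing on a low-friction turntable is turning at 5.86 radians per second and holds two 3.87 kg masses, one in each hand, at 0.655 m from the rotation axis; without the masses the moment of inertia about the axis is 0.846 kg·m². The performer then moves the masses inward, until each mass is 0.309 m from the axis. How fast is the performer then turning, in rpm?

ω₂ ≈ 147 rpm

With no external torque about the axis, L is conserved: I₁ω₁ = I₂ω₂.
I₁ = 0.846 + 2(3.87)(0.655)² = 4.167 kg·m²; I₂ = 0.846 + 2(3.87)(0.309)² = 1.585 kg·m².
ω₂ = I₁ω₁ / I₂ = (4.167)(5.86 rad/s) / (1.585) = 15.40 rad/s = 147.1 rpm.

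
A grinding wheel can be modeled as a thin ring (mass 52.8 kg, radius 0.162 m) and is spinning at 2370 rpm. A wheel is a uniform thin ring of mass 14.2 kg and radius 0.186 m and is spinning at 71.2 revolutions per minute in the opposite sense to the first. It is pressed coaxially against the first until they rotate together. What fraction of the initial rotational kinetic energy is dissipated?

The coupling torques are internal; angular momentum about the shared axis is conserved.
Moments of inertia: I_A = (52.8)(0.162)² = 1.386 kg·m²; I_B = (14.2)(0.186)² = 0.4913 kg·m².
Taking A's sense as positive: L = (1.386)(2370) − (0.4913)(71.2) = 3249 kg·m²·rpm.
Combined I = 1.386 + 0.4913 = 1.877 kg·m².
ω_f = L / I = 3249 / 1.877 = 1731 rpm.
KE_i = ½ΣIω² = 42690 J; KE_f = ½(1.877)(181.3)² = 30840 J.
Fraction dissipated = (KE_i − KE_f)/KE_i = 0.2776.

fraction ≈ 0.278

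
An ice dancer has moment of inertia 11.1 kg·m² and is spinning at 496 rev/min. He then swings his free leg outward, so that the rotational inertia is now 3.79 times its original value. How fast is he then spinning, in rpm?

Angular momentum about the spin axis is conserved since the torque about it is zero.
I₂ = 3.79 × 11.1 = 42.07 kg·m².
ω₂ = I₁ω₁ / I₂ = (11.10)(496 rpm) / (42.07) = 130.9 rpm.

ω₂ ≈ 131 rpm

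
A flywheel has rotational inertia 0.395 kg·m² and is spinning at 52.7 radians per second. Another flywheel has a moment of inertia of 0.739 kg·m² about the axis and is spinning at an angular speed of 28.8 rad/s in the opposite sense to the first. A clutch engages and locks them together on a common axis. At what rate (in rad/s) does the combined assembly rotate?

|ω_f| ≈ 0.412 rad/s

No external torque acts about the common axis, so total angular momentum is conserved.
Taking A's sense as positive: L = (0.3950)(52.7) − (0.7390)(28.8) = -0.4667 kg·m²·rad/s.
Combined I = 0.3950 + 0.7390 = 1.134 kg·m².
ω_f = L / I = -0.4667 / 1.134 = -0.4116 rad/s.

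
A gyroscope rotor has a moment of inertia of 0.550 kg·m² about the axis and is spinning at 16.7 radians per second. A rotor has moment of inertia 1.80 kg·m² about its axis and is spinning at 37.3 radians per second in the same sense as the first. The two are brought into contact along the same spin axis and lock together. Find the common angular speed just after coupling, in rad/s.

No external torque acts about the common axis, so total angular momentum is conserved.
Taking A's sense as positive: L = (0.5500)(16.7) + (1.800)(37.3) = 76.33 kg·m²·rad/s.
Combined I = 0.5500 + 1.800 = 2.350 kg·m².
ω_f = L / I = 76.33 / 2.350 = 32.48 rad/s.

|ω_f| ≈ 32.5 rad/s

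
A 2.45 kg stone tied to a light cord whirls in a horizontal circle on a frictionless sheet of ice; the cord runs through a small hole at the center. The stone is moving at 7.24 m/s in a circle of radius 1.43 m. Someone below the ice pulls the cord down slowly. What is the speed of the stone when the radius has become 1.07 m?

Central (radial) force ⇒ zero torque about the center ⇒ m v r is constant.
v₂ = v₁ r₁ / r₂ = (7.24)(1.43) / (1.07) = 9.676 m/s.

v₂ ≈ 9.68 m/s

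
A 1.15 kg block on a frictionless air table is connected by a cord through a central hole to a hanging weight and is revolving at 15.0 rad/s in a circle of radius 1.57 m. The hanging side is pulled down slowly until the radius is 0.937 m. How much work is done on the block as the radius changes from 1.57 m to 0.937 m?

W ≈ 576 J

No torque about the axis ⇒ m r₁² ω₁ = m r₂² ω₂.
ω₂ = ω₁ (r₁/r₂)² = (15.0)(1.57/0.937)² = 42.11 rad/s.
W = ΔKE = ½m(v₂² − v₁²) = 576.4 J.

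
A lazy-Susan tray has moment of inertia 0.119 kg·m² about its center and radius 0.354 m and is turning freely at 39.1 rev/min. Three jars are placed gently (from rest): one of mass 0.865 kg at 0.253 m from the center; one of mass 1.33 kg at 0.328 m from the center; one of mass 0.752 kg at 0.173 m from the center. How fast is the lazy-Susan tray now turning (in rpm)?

The added mass arrives with no angular momentum about the center, and any external torque about the center is negligible, so the system's angular momentum is conserved.
Added inertia Σmr² = (0.865)(0.253)² + (1.33)(0.328)² + (0.752)(0.173)² = 0.2210 kg·m²; I_f = 0.1190 + 0.2210 = 0.3400 kg·m².
ω_f = I_p ω_i / I_f = (0.1190)(39.1) / 0.3400 = 13.69 rpm.

ω_f ≈ 13.7 rpm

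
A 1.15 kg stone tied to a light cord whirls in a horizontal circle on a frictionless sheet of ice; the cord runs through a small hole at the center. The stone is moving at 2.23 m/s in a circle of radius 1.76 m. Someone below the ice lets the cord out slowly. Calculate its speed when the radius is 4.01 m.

v₂ ≈ 0.979 m/s

The only horizontal force on the mass is along the cord (radial), so it exerts no torque about the hole and angular momentum m v r is conserved.
v₂ = v₁ r₁ / r₂ = (2.23)(1.76) / (4.01) = 0.9788 m/s.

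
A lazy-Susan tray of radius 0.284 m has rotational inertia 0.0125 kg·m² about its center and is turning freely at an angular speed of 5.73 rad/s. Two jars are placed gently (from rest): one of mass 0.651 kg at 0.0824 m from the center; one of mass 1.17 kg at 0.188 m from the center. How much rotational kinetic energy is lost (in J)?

The added mass arrives with no angular momentum about the center, and any external torque about the center is negligible, so the system's angular momentum is conserved.
Added inertia Σmr² = (0.651)(0.0824)² + (1.17)(0.188)² = 0.04577 kg·m²; I_f = 0.01250 + 0.04577 = 0.05827 kg·m².
ω_f = I_p ω_i / I_f = (0.01250)(5.73) / 0.05827 = 1.229 rad/s.
KE_i = ½(0.01250)(5.730 rad/s)² = 0.2052 J; KE_f = ½(0.05827)(1.229)² = 0.04402 J.

energy lost ≈ 0.161 J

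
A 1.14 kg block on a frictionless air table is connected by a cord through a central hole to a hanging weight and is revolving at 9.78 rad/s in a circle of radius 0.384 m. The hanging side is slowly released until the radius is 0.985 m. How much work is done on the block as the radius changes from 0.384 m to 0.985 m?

No torque about the axis ⇒ m r₁² ω₁ = m r₂² ω₂.
ω₂ = ω₁ (r₁/r₂)² = (9.78)(0.384/0.985)² = 1.486 rad/s.
W = ΔKE = ½m(v₂² − v₁²) = -6.817 J.

W ≈ -6.82 J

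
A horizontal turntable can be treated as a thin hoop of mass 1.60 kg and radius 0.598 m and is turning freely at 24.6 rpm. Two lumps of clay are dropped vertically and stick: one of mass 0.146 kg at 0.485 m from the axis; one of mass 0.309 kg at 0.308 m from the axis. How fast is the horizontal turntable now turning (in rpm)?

ω_f ≈ 22.1 rpm

The added mass arrives with no angular momentum about the axis, and any external torque about the axis is negligible, so the system's angular momentum is conserved.
I_p = (1.60)(0.598)² = 0.5722 kg·m².
Added inertia Σmr² = (0.146)(0.485)² + (0.309)(0.308)² = 0.06366 kg·m²; I_f = 0.5722 + 0.06366 = 0.6358 kg·m².
ω_f = I_p ω_i / I_f = (0.5722)(24.6) / 0.6358 = 22.14 rpm.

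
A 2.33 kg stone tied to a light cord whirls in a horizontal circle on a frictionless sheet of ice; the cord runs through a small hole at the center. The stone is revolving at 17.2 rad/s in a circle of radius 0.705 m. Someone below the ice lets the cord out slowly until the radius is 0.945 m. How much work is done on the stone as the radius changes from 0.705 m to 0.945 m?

W ≈ -76.0 J

The constraining force is radial, so m r² ω about the center is conserved.
ω₂ = ω₁ (r₁/r₂)² = (17.2)(0.705/0.945)² = 9.573 rad/s.
W = ΔKE = ½m(v₂² − v₁²) = -75.96 J.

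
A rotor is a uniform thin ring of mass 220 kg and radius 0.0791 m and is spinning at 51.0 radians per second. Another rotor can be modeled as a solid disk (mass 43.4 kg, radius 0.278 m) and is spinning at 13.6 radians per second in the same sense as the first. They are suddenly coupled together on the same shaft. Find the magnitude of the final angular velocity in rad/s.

No external torque acts about the common axis, so total angular momentum is conserved.
Moments of inertia: I_A = (220)(0.0791)² = 1.376 kg·m²; I_B = ½(43.4)(0.278)² = 1.677 kg·m².
Taking A's sense as positive: L = (1.376)(51.0) + (1.677)(13.6) = 93.01 kg·m²·rad/s.
Combined I = 1.376 + 1.677 = 3.054 kg·m².
ω_f = L / I = 93.01 / 3.054 = 30.46 rad/s.

|ω_f| ≈ 30.5 rad/s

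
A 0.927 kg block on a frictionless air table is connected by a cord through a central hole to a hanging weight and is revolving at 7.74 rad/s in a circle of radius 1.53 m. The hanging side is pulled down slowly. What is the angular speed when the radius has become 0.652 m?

The constraining force is radial, so m r² ω about the center is conserved.
ω₂ = ω₁ (r₁/r₂)² = (7.74)(1.53/0.652)² = 42.62 rad/s.

ω₂ ≈ 42.6 rad/s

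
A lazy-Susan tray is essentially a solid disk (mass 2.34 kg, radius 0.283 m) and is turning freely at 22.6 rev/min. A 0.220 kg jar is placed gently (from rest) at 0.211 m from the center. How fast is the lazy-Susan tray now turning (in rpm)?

ω_f ≈ 20.5 rpm

No external torque acts about the center; L_before = L_after.
I_p = ½(2.34)(0.283)² = 0.09370 kg·m².
Added inertia Σmr² = (0.220)(0.211)² = 0.009795 kg·m²; I_f = 0.09370 + 0.009795 = 0.1035 kg·m².
ω_f = I_p ω_i / I_f = (0.09370)(22.6) / 0.1035 = 20.46 rpm.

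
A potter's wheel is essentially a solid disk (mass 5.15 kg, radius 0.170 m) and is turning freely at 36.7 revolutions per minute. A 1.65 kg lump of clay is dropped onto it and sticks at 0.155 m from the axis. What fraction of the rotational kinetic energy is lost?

No external torque acts about the axis; L_before = L_after.
I_p = ½(5.15)(0.170)² = 0.07442 kg·m².
Added inertia Σmr² = (1.65)(0.155)² = 0.03964 kg·m²; I_f = 0.07442 + 0.03964 = 0.1141 kg·m².
ω_f = I_p ω_i / I_f = (0.07442)(36.7) / 0.1141 = 23.94 rpm.
KE_i = ½(0.07442)(3.843 rad/s)² = 0.5496 J; KE_f = ½(0.1141)(2.508)² = 0.3586 J.
Fraction lost = 0.3476.

fraction ≈ 0.348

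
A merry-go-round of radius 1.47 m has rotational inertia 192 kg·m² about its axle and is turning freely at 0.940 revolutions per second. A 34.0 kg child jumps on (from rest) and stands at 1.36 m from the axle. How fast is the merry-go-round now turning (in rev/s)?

ω_f ≈ 0.708 rev/s

The added mass arrives with no angular momentum about the axle, and any external torque about the axle is negligible, so the system's angular momentum is conserved.
Added inertia Σmr² = (34.0)(1.36)² = 62.89 kg·m²; I_f = 192.0 + 62.89 = 254.9 kg·m².
ω_f = I_p ω_i / I_f = (192.0)(0.940) / 254.9 = 0.7081 rev/s.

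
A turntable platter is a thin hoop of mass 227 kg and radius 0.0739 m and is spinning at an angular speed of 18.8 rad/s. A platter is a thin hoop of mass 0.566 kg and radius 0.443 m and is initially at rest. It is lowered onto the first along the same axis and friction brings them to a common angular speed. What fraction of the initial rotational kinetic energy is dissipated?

fraction ≈ 0.0822

No external torque acts about the common axis, so total angular momentum is conserved.
Moments of inertia: I_A = (227)(0.0739)² = 1.240 kg·m²; I_B = (0.566)(0.443)² = 0.1111 kg·m².
Taking A's sense as positive: L = (1.240)(18.8) = 23.31 kg·m²·rad/s.
Combined I = 1.240 + 0.1111 = 1.351 kg·m².
ω_f = L / I = 23.31 / 1.351 = 17.25 rad/s.
KE_i = ½ΣIω² = 219.1 J; KE_f = ½(1.351)(17.25)² = 201.1 J.
Fraction dissipated = (KE_i − KE_f)/KE_i = 0.08223.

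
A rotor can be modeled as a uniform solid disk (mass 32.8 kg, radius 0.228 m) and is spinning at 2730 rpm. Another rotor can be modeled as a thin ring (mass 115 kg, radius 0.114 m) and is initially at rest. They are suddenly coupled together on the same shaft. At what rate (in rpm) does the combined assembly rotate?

|ω_f| ≈ 992 rpm

The coupling torques are internal; angular momentum about the shared axis is conserved.
Moments of inertia: I_A = ½(32.8)(0.228)² = 0.8525 kg·m²; I_B = (115)(0.114)² = 1.495 kg·m².
Taking A's sense as positive: L = (0.8525)(2730) = 2327 kg·m²·rpm.
Combined I = 0.8525 + 1.495 = 2.347 kg·m².
ω_f = L / I = 2327 / 2.347 = 991.6 rpm.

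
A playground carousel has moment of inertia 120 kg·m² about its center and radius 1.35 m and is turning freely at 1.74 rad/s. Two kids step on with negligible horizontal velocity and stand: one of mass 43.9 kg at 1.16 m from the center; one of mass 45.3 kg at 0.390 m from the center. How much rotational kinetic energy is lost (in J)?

No external torque acts about the center; L_before = L_after.
Added inertia Σmr² = (43.9)(1.16)² + (45.3)(0.390)² = 65.96 kg·m²; I_f = 120.0 + 65.96 = 186.0 kg·m².
ω_f = I_p ω_i / I_f = (120.0)(1.74) / 186.0 = 1.123 rad/s.
KE_i = ½(120.0)(1.740 rad/s)² = 181.7 J; KE_f = ½(186.0)(1.123)² = 117.2 J.

energy lost ≈ 64.4 J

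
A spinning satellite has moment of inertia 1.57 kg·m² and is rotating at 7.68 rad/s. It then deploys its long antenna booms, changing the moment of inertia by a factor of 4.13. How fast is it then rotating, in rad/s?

ω₂ ≈ 1.86 rad/s

No external torque acts about the spin axis, so angular momentum is conserved.
I₂ = 4.13 × 1.57 = 6.484 kg·m².
ω₂ = I₁ω₁ / I₂ = (1.570)(7.68 rad/s) / (6.484) = 1.860 rad/s.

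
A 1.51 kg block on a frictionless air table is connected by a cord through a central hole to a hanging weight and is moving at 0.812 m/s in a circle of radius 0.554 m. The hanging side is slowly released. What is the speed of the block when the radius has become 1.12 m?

The only horizontal force on the mass is along the cord (radial), so it exerts no torque about the hole and angular momentum m v r is conserved.
v₂ = v₁ r₁ / r₂ = (0.812)(0.554) / (1.12) = 0.4017 m/s.

v₂ ≈ 0.402 m/s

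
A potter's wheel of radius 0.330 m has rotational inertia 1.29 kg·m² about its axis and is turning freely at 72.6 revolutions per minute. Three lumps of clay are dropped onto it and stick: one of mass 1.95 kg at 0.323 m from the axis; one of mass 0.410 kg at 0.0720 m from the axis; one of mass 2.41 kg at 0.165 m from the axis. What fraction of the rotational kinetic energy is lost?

The added mass arrives with no angular momentum about the axis, and any external torque about the axis is negligible, so the system's angular momentum is conserved.
Added inertia Σmr² = (1.95)(0.323)² + (0.410)(0.0720)² + (2.41)(0.165)² = 0.2712 kg·m²; I_f = 1.290 + 0.2712 = 1.561 kg·m².
ω_f = I_p ω_i / I_f = (1.290)(72.6) / 1.561 = 59.99 rpm.
KE_i = ½(1.290)(7.603 rad/s)² = 37.28 J; KE_f = ½(1.561)(6.282)² = 30.81 J.
Fraction lost = 0.1737.

fraction ≈ 0.174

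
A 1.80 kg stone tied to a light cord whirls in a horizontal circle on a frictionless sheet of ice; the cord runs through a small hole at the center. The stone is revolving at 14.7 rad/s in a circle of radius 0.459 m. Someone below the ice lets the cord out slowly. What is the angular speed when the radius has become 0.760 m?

ω₂ ≈ 5.36 rad/s

No torque about the axis ⇒ m r₁² ω₁ = m r₂² ω₂.
ω₂ = ω₁ (r₁/r₂)² = (14.7)(0.459/0.760)² = 5.362 rad/s.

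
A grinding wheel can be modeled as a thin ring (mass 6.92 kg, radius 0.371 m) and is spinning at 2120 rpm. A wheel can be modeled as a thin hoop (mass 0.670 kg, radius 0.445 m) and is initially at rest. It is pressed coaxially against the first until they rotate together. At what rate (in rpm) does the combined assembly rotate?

No external torque acts about the common axis, so total angular momentum is conserved.
Moments of inertia: I_A = (6.92)(0.371)² = 0.9525 kg·m²; I_B = (0.670)(0.445)² = 0.1327 kg·m².
Taking A's sense as positive: L = (0.9525)(2120) = 2019 kg·m²·rpm.
Combined I = 0.9525 + 0.1327 = 1.085 kg·m².
ω_f = L / I = 2019 / 1.085 = 1861 rpm.

|ω_f| ≈ 1860 rpm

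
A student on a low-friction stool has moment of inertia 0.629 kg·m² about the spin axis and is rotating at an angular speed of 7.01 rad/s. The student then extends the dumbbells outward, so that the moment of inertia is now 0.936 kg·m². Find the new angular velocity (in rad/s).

ω₂ ≈ 4.71 rad/s

With no external torque about the axis, L is conserved: I₁ω₁ = I₂ω₂.
ω₂ = I₁ω₁ / I₂ = (0.6290)(7.01 rad/s) / (0.9360) = 4.711 rad/s.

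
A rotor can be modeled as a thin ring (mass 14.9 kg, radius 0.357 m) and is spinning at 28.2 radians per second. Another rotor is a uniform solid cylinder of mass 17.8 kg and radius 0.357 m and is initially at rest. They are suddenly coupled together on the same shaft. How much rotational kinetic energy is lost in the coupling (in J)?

The coupling torques are internal; angular momentum about the shared axis is conserved.
Moments of inertia: I_A = (14.9)(0.357)² = 1.899 kg·m²; I_B = ½(17.8)(0.357)² = 1.134 kg·m².
Taking A's sense as positive: L = (1.899)(28.2) = 53.55 kg·m²·rad/s.
Combined I = 1.899 + 1.134 = 3.033 kg·m².
ω_f = L / I = 53.55 / 3.033 = 17.65 rad/s.
KE_i = ½ΣIω² = 755.1 J; KE_f = ½(3.033)(17.65)² = 472.7 J.

ΔKE lost ≈ 282 J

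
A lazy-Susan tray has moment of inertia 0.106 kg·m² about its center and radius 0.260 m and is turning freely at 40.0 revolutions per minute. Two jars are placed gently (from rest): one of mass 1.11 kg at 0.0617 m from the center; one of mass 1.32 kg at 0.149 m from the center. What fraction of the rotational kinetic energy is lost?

fraction ≈ 0.240

No external torque acts about the center; L_before = L_after.
Added inertia Σmr² = (1.11)(0.0617)² + (1.32)(0.149)² = 0.03353 kg·m²; I_f = 0.1060 + 0.03353 = 0.1395 kg·m².
ω_f = I_p ω_i / I_f = (0.1060)(40.0) / 0.1395 = 30.39 rpm.
KE_i = ½(0.1060)(4.189 rad/s)² = 0.9299 J; KE_f = ½(0.1395)(3.182)² = 0.7065 J.
Fraction lost = 0.2403.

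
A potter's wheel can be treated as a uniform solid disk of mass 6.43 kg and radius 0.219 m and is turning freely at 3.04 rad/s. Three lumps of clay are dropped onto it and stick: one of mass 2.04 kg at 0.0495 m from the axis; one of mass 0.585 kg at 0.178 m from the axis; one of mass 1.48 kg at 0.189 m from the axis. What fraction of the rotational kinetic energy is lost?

fraction ≈ 0.331

The added mass arrives with no angular momentum about the axis, and any external torque about the axis is negligible, so the system's angular momentum is conserved.
I_p = ½(6.43)(0.219)² = 0.1542 kg·m².
Added inertia Σmr² = (2.04)(0.0495)² + (0.585)(0.178)² + (1.48)(0.189)² = 0.07640 kg·m²; I_f = 0.1542 + 0.07640 = 0.2306 kg·m².
ω_f = I_p ω_i / I_f = (0.1542)(3.04) / 0.2306 = 2.033 rad/s.
KE_i = ½(0.1542)(3.040 rad/s)² = 0.7125 J; KE_f = ½(0.2306)(2.033)² = 0.4764 J.
Fraction lost = 0.3313.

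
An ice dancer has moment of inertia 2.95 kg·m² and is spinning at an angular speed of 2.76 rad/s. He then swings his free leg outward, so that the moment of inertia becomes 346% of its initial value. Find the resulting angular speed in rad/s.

Angular momentum about the spin axis is conserved since the torque about it is zero.
I₂ = 3.46 × 2.95 = 10.21 kg·m².
ω₂ = I₁ω₁ / I₂ = (2.950)(2.76 rad/s) / (10.21) = 0.7977 rad/s.

ω₂ ≈ 0.798 rad/s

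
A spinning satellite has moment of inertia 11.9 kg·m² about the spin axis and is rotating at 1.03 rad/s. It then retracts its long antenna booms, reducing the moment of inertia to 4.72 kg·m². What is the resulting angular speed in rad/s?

ω₂ ≈ 2.60 rad/s

No external torque acts about the spin axis, so angular momentum is conserved.
ω₂ = I₁ω₁ / I₂ = (11.90)(1.03 rad/s) / (4.720) = 2.597 rad/s.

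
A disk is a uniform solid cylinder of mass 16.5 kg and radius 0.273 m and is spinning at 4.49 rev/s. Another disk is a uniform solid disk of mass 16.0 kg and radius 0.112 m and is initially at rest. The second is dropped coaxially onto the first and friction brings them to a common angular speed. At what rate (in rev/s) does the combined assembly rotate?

No external torque acts about the common axis, so total angular momentum is conserved.
Moments of inertia: I_A = ½(16.5)(0.273)² = 0.6149 kg·m²; I_B = ½(16.0)(0.112)² = 0.1004 kg·m².
Taking A's sense as positive: L = (0.6149)(4.49) = 2.761 kg·m²·rev/s.
Combined I = 0.6149 + 0.1004 = 0.7152 kg·m².
ω_f = L / I = 2.761 / 0.7152 = 3.860 rev/s.

|ω_f| ≈ 3.86 rev/s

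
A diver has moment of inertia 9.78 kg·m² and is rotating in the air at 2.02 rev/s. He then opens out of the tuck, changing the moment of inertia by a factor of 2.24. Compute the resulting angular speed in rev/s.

With no external torque about the axis, L is conserved: I₁ω₁ = I₂ω₂.
I₂ = 2.24 × 9.78 = 21.91 kg·m².
ω₂ = I₁ω₁ / I₂ = (9.780)(2.02 rev/s) / (21.91) = 0.9018 rev/s.

ω₂ ≈ 0.902 rev/s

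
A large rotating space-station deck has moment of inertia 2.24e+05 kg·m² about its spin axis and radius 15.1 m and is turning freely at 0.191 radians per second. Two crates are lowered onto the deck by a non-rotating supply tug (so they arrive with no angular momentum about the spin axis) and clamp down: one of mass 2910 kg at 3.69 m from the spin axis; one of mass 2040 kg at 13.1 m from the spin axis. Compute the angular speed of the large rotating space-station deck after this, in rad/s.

ω_f ≈ 0.0697 rad/s

The added mass arrives with no angular momentum about the spin axis, and any external torque about the spin axis is negligible, so the system's angular momentum is conserved.
Added inertia Σmr² = (2910)(3.69)² + (2040)(13.1)² = 3.897e+05 kg·m²; I_f = 2.240e+05 + 3.897e+05 = 6.137e+05 kg·m².
ω_f = I_p ω_i / I_f = (2.240e+05)(0.191) / 6.137e+05 = 0.06971 rad/s.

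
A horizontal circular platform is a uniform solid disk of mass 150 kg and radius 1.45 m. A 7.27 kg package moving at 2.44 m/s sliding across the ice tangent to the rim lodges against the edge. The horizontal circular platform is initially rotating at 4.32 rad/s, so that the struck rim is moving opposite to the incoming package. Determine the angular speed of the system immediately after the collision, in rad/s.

|ω_f| ≈ 3.79 rad/s

The axle reaction passes through the central axle and exerts no torque about it; angular momentum about the central axle is conserved through the impact.
I_p = ½(150)(1.45)² = 157.7 kg·m². Taking the sense of the package's angular momentum as positive, L_{package} = m v R = (7.27)(2.44)(1.45) = 25.72 kg·m²/s.
L_i = −I_p ω_p + m v R = −(157.7)(4.32) + 25.72 = -655.5 kg·m²/s.
After sticking, I_f = I_p + m R² = 157.7 + (7.27)(1.45)² = 173.0 kg·m².
ω_f = L_i / I_f = -655.5 / 173.0 = -3.790 rad/s.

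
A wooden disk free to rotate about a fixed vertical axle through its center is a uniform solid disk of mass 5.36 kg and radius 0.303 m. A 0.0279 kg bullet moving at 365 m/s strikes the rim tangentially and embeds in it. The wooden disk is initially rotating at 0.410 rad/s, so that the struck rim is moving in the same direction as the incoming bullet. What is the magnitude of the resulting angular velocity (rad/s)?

|ω_f| ≈ 12.8 rad/s

The axle reaction passes through the axle and exerts no torque about it; angular momentum about the axle is conserved through the impact.
I_p = ½(5.36)(0.303)² = 0.2460 kg·m². Taking the sense of the bullet's angular momentum as positive, L_{bullet} = m v R = (0.0279)(365)(0.303) = 3.086 kg·m²/s.
L_i = +I_p ω_p + m v R = +(0.2460)(0.410) + 3.086 = 3.186 kg·m²/s.
After sticking, I_f = I_p + m R² = 0.2460 + (0.0279)(0.303)² = 0.2486 kg·m².
ω_f = L_i / I_f = 3.186 / 0.2486 = 12.82 rad/s.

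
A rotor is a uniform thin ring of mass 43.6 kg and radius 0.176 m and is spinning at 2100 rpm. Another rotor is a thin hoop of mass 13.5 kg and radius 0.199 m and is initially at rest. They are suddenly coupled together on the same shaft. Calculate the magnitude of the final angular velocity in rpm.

The coupling torques are internal; angular momentum about the shared axis is conserved.
Moments of inertia: I_A = (43.6)(0.176)² = 1.351 kg·m²; I_B = (13.5)(0.199)² = 0.5346 kg·m².
Taking A's sense as positive: L = (1.351)(2100) = 2836 kg·m²·rpm.
Combined I = 1.351 + 0.5346 = 1.885 kg·m².
ω_f = L / I = 2836 / 1.885 = 1504 rpm.

|ω_f| ≈ 1500 rpm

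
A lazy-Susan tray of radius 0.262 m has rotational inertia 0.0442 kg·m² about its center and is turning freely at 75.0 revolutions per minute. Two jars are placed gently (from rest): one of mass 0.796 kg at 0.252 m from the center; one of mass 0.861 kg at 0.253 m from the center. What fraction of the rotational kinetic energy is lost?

fraction ≈ 0.705

The added mass arrives with no angular momentum about the center, and any external torque about the center is negligible, so the system's angular momentum is conserved.
Added inertia Σmr² = (0.796)(0.252)² + (0.861)(0.253)² = 0.1057 kg·m²; I_f = 0.04420 + 0.1057 = 0.1499 kg·m².
ω_f = I_p ω_i / I_f = (0.04420)(75.0) / 0.1499 = 22.12 rpm.
KE_i = ½(0.04420)(7.854 rad/s)² = 1.363 J; KE_f = ½(0.1499)(2.316)² = 0.4021 J.
Fraction lost = 0.7051.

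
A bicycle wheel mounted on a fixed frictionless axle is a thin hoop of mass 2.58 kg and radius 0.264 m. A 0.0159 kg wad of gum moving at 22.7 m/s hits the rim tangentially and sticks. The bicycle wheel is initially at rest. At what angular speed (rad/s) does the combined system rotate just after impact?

The axle reaction passes through the axle and exerts no torque about it; angular momentum about the axle is conserved through the impact.
I_p = (2.58)(0.264)² = 0.1798 kg·m². Taking the sense of the wad of gum's angular momentum as positive, L_{wad} = m v R = (0.0159)(22.7)(0.264) = 0.09529 kg·m²/s.
L_i = 0 + 0.09529 = 0.09529 kg·m²/s.
After sticking, I_f = I_p + m R² = 0.1798 + (0.0159)(0.264)² = 0.1809 kg·m².
ω_f = L_i / I_f = 0.09529 / 0.1809 = 0.5267 rad/s.

|ω_f| ≈ 0.527 rad/s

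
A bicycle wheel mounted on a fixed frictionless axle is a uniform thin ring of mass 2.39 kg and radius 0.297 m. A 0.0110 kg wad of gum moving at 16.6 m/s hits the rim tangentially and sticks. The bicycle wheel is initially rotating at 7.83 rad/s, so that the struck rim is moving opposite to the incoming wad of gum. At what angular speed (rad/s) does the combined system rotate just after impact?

About the axle the impulsive forces during the collision are internal, so angular momentum about that axis is conserved.
I_p = (2.39)(0.297)² = 0.2108 kg·m². Taking the sense of the wad of gum's angular momentum as positive, L_{wad} = m v R = (0.0110)(16.6)(0.297) = 0.05423 kg·m²/s.
L_i = −I_p ω_p + m v R = −(0.2108)(7.83) + 0.05423 = -1.596 kg·m²/s.
After sticking, I_f = I_p + m R² = 0.2108 + (0.0110)(0.297)² = 0.2118 kg·m².
ω_f = L_i / I_f = -1.596 / 0.2118 = -7.538 rad/s.

|ω_f| ≈ 7.54 rad/s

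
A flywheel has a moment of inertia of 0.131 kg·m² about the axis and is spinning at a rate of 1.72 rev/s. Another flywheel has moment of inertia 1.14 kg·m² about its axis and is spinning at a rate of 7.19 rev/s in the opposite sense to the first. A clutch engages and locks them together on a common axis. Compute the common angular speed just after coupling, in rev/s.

|ω_f| ≈ 6.27 rev/s

The coupling torques are internal; angular momentum about the shared axis is conserved.
Taking A's sense as positive: L = (0.1310)(1.72) − (1.140)(7.19) = -7.971 kg·m²·rev/s.
Combined I = 0.1310 + 1.140 = 1.271 kg·m².
ω_f = L / I = -7.971 / 1.271 = -6.272 rev/s.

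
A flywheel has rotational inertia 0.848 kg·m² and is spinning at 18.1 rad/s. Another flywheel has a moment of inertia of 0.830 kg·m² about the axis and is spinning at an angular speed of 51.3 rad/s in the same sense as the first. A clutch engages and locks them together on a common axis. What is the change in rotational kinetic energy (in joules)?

ΔKE ≈ -231 J

The coupling torques are internal; angular momentum about the shared axis is conserved.
Taking A's sense as positive: L = (0.8480)(18.1) + (0.8300)(51.3) = 57.93 kg·m²·rad/s.
Combined I = 0.8480 + 0.8300 = 1.678 kg·m².
ω_f = L / I = 57.93 / 1.678 = 34.52 rad/s.
KE_i = ½ΣIω² = 1231 J; KE_f = ½(1.678)(34.52)² = 999.9 J.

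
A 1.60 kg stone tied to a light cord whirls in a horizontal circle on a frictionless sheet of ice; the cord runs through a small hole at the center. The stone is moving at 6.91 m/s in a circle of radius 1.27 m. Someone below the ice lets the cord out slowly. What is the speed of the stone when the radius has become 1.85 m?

v₂ ≈ 4.74 m/s

The only horizontal force on the mass is along the cord (radial), so it exerts no torque about the hole and angular momentum m v r is conserved.
v₂ = v₁ r₁ / r₂ = (6.91)(1.27) / (1.85) = 4.744 m/s.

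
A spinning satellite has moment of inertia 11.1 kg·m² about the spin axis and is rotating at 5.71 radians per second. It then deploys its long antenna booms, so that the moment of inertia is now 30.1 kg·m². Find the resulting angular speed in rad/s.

No external torque acts about the spin axis, so angular momentum is conserved.
ω₂ = I₁ω₁ / I₂ = (11.10)(5.71 rad/s) / (30.10) = 2.106 rad/s.

ω₂ ≈ 2.11 rad/s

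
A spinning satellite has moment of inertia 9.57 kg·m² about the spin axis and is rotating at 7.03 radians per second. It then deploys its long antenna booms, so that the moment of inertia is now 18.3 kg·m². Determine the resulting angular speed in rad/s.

Angular momentum about the spin axis is conserved since the torque about it is zero.
ω₂ = I₁ω₁ / I₂ = (9.570)(7.03 rad/s) / (18.30) = 3.676 rad/s.

ω₂ ≈ 3.68 rad/s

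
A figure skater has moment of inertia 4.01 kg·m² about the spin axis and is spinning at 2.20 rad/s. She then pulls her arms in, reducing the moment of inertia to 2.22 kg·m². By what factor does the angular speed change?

Angular momentum about the spin axis is conserved since the torque about it is zero.
ω₂/ω₁ = I₁/I₂ = 4.010 / 2.220 = 1.806.

ω₂/ω₁ ≈ 1.81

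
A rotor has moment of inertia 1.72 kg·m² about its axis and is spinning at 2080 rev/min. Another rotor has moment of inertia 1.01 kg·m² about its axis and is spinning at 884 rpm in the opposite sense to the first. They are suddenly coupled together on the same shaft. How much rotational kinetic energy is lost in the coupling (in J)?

No external torque acts about the common axis, so total angular momentum is conserved.
Taking A's sense as positive: L = (1.720)(2080) − (1.010)(884) = 2685 kg·m²·rpm.
Combined I = 1.720 + 1.010 = 2.730 kg·m².
ω_f = L / I = 2685 / 2.730 = 983.4 rpm.
KE_i = ½ΣIω² = 45130 J; KE_f = ½(2.730)(103.0)² = 14480 J.

ΔKE lost ≈ 30700 J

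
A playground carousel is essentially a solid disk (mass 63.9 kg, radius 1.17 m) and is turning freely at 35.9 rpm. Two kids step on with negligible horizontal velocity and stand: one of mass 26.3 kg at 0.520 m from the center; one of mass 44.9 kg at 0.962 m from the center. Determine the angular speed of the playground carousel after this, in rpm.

No external torque acts about the center; L_before = L_after.
I_p = ½(63.9)(1.17)² = 43.74 kg·m².
Added inertia Σmr² = (26.3)(0.520)² + (44.9)(0.962)² = 48.66 kg·m²; I_f = 43.74 + 48.66 = 92.40 kg·m².
ω_f = I_p ω_i / I_f = (43.74)(35.9) / 92.40 = 16.99 rpm.

ω_f ≈ 17.0 rpm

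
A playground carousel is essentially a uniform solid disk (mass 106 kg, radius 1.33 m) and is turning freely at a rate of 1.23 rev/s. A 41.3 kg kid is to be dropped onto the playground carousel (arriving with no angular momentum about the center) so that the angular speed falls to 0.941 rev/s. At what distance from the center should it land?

No external torque acts about the center; L_before = L_after.
I_p = ½(106)(1.33)² = 93.75 kg·m².
I_p ω_i = (I_p + m r²) ω_f ⇒ m r² = I_p(ω_i/ω_f − 1) = 93.75(1.23/0.941 − 1) = 28.79 kg·m².
r = √(28.79/41.3) = 0.8350 m.

r ≈ 0.835 m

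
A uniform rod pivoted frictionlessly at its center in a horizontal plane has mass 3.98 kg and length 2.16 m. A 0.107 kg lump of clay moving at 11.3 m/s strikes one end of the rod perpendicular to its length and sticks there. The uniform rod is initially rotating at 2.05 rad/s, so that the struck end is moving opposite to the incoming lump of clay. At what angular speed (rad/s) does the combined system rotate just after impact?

|ω_f| ≈ 1.12 rad/s

The axle reaction passes through the pivot and exerts no torque about it; angular momentum about the pivot is conserved through the impact.
I_p = (1/12)(3.98)(2.16)² = 1.547 kg·m². Taking the sense of the lump of clay's angular momentum as positive, L_{lump} = m v R = (0.107)(11.3)(2.16/2) = 1.306 kg·m²/s.
L_i = −I_p ω_p + m v R = −(1.547)(2.05) + 1.306 = -1.866 kg·m²/s.
After sticking, I_f = I_p + m R² = 1.547 + (0.107)(2.16/2)² = 1.672 kg·m².
ω_f = L_i / I_f = -1.866 / 1.672 = -1.116 rad/s.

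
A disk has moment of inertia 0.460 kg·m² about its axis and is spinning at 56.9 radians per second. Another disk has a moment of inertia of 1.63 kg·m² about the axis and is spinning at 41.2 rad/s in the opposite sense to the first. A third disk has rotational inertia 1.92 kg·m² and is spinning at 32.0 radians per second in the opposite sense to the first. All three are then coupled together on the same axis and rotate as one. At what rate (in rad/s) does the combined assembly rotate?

No external torque acts about the common axis, so total angular momentum is conserved.
Taking A's sense as positive: L = (0.4600)(56.9) − (1.630)(41.2) − (1.920)(32.0) = -102.4 kg·m²·rad/s.
Combined I = 0.4600 + 1.630 + 1.920 = 4.010 kg·m².
ω_f = L / I = -102.4 / 4.010 = -25.54 rad/s.

|ω_f| ≈ 25.5 rad/s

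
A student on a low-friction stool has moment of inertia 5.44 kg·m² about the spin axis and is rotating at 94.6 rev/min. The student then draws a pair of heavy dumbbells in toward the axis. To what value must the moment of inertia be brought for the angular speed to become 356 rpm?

I₂ ≈ 1.45 kg·m²

With no external torque about the axis, L is conserved: I₁ω₁ = I₂ω₂.
I₂ = I₁ω₁ / ω₂ = (5.44)(94.6) / (356) = 1.446 kg·m².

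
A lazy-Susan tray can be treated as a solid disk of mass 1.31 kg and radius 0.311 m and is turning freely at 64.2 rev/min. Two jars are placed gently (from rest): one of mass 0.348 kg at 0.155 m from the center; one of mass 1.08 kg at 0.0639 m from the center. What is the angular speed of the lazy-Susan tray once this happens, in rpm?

No external torque acts about the center; L_before = L_after.
I_p = ½(1.31)(0.311)² = 0.06335 kg·m².
Added inertia Σmr² = (0.348)(0.155)² + (1.08)(0.0639)² = 0.01277 kg·m²; I_f = 0.06335 + 0.01277 = 0.07612 kg·m².
ω_f = I_p ω_i / I_f = (0.06335)(64.2) / 0.07612 = 53.43 rpm.

ω_f ≈ 53.4 rpm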